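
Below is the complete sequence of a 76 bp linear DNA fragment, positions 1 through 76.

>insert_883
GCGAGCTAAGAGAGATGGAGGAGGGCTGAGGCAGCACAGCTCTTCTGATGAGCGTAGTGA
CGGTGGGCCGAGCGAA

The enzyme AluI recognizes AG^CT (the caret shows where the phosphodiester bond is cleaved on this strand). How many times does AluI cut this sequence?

2

AGCT occurs starting at positions 4, 38.
AluI cuts at 2 sites.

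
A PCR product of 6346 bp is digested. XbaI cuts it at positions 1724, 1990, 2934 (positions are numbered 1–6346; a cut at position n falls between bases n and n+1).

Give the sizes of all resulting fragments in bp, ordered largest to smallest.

Linear molecule, 3 cuts → 4 fragments:
  1724 − 0 = 1724 bp
  1990 − 1724 = 266 bp
  2934 − 1990 = 944 bp
  6346 − 2934 = 3412 bp
Sorted largest to smallest: 3412, 1724, 944, 266 bp.

3412, 1724, 944, 266 bp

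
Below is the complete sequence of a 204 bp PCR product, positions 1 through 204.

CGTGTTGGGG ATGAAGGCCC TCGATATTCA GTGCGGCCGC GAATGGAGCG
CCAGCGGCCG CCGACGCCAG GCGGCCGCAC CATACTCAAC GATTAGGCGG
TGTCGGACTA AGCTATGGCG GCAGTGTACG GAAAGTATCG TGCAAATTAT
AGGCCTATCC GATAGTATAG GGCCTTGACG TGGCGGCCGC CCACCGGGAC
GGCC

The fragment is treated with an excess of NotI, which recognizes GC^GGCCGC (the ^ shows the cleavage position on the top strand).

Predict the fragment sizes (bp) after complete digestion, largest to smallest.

NotI sites (GCGGCCGC) start at positions 33, 54, 71, 183.
NotI cuts after base 2 of each site, so after positions 34, 55, 72, 184.
Linear molecule, 4 cuts → 5 fragments:
  1–34 → 34 bp
  35–55 → 21 bp
  56–72 → 17 bp
  73–184 → 112 bp
  185–204 → 20 bp
Sorted largest to smallest: 112, 34, 21, 20, 17 bp.

112, 34, 21, 20, 17 bp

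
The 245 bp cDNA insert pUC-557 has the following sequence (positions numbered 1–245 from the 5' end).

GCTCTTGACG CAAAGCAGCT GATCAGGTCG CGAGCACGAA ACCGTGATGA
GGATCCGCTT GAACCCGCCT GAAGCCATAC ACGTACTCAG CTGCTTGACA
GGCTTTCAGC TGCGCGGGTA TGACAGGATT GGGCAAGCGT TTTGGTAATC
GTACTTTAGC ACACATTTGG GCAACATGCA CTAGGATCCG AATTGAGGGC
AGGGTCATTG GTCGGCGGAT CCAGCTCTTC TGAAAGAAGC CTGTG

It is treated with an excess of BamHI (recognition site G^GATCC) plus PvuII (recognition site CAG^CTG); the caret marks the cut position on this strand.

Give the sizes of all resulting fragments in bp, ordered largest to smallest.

75, 39, 33, 33, 28, 19, 18 bp

BamHI sites (GGATCC) start at positions 51, 184, 217.
BamHI cuts after the first base of each site, so after positions 51, 184, 217.
PvuII sites (CAGCTG) start at positions 16, 88, 107.
PvuII cuts after base 3 of each site, so after positions 18, 90, 109.
Combined cut positions: 18, 51, 90, 109, 184, 217.
Linear molecule, 6 cuts → 7 fragments:
  1–18 → 18 bp
  19–51 → 33 bp
  52–90 → 39 bp
  91–109 → 19 bp
  110–184 → 75 bp
  185–217 → 33 bp
  218–245 → 28 bp
Sorted largest to smallest: 75, 39, 33, 33, 28, 19, 18 bp.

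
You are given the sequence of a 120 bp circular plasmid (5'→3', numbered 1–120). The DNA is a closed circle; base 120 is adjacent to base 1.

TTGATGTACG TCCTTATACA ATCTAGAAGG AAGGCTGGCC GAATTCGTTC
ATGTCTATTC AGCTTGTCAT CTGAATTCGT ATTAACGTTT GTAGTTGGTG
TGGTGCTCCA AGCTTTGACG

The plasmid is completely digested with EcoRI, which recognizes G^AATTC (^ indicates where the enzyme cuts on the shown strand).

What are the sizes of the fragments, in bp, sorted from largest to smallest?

EcoRI sites (GAATTC) start at positions 41, 73.
EcoRI cuts after the first base of each site, so after positions 41, 73.
Circular molecule, 2 cuts → 2 fragments:
  42–73 → 32 bp
  74–120 then 1–41 → 47 + 41 = 88 bp
Sorted largest to smallest: 88, 32 bp.

88, 32 bp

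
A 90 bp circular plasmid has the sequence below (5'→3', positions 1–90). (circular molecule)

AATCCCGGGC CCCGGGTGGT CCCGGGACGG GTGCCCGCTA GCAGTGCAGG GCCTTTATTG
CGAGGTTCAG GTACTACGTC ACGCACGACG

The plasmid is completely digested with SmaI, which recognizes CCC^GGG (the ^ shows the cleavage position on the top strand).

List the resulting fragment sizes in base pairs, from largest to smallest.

73, 10, 7 bp

SmaI sites (CCCGGG) start at positions 4, 11, 21.
SmaI cuts after base 3 of each site, so after positions 6, 13, 23.
Circular molecule, 3 cuts → 3 fragments:
  7–13 → 7 bp
  14–23 → 10 bp
  24–90 then 1–6 → 67 + 6 = 73 bp
Sorted largest to smallest: 73, 10, 7 bp.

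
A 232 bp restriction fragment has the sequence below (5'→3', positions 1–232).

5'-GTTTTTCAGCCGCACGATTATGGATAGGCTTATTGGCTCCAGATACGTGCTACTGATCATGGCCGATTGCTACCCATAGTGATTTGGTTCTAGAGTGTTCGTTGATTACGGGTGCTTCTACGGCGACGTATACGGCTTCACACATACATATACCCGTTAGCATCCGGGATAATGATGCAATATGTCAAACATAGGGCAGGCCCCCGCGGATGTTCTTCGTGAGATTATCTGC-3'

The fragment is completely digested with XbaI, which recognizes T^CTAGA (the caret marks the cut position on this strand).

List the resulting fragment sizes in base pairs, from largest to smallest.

143, 89 bp

The XbaI site (TCTAGA) starts at position 89.
XbaI cuts after the first base of each site, so after position 89.
Linear molecule, 1 cut → 2 fragments:
  1–89 → 89 bp
  90–232 → 143 bp
Sorted largest to smallest: 143, 89 bp.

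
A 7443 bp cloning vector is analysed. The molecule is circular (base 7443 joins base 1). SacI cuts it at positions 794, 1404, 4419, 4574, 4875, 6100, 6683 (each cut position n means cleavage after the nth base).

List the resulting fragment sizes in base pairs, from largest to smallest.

Circular molecule, 7 cuts → 7 fragments:
  1404 − 794 = 610 bp
  4419 − 1404 = 3015 bp
  4574 − 4419 = 155 bp
  4875 − 4574 = 301 bp
  6100 − 4875 = 1225 bp
  6683 − 6100 = 583 bp
  wrap: 7443 − 6683 + 794 = 1554 bp
Sorted largest to smallest: 3015, 1554, 1225, 610, 583, 301, 155 bp.

3015, 1554, 1225, 610, 583, 301, 155 bp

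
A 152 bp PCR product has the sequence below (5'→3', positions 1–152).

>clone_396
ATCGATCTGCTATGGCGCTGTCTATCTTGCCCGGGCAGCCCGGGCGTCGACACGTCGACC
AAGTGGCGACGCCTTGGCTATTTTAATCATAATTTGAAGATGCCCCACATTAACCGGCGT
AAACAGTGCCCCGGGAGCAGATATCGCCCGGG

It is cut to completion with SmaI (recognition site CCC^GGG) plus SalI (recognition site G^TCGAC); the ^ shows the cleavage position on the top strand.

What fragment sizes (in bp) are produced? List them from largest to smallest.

78, 32, 17, 9, 8, 5, 3 bp

SmaI sites (CCCGGG) start at positions 30, 39, 130, 147.
SmaI cuts after base 3 of each site, so after positions 32, 41, 132, 149.
SalI sites (GTCGAC) start at positions 46, 54.
SalI cuts after the first base of each site, so after positions 46, 54.
Combined cut positions: 32, 41, 46, 54, 132, 149.
Linear molecule, 6 cuts → 7 fragments:
  1–32 → 32 bp
  33–41 → 9 bp
  42–46 → 5 bp
  47–54 → 8 bp
  55–132 → 78 bp
  133–149 → 17 bp
  150–152 → 3 bp
Sorted largest to smallest: 78, 32, 17, 9, 8, 5, 3 bp.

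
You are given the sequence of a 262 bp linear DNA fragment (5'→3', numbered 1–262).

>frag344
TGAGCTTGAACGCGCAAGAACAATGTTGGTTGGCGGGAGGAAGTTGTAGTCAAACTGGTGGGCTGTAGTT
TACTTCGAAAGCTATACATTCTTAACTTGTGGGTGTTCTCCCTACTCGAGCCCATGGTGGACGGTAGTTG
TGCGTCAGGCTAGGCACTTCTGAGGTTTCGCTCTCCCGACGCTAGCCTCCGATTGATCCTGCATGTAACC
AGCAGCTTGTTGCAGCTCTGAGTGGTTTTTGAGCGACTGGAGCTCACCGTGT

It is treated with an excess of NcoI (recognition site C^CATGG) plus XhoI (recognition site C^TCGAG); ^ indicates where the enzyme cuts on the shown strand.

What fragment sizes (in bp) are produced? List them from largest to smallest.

140, 115, 7 bp

The NcoI site (CCATGG) starts at position 122.
NcoI cuts after the first base of each site, so after position 122.
The XhoI site (CTCGAG) starts at position 115.
XhoI cuts after the first base of each site, so after position 115.
Combined cut positions: 115, 122.
Linear molecule, 2 cuts → 3 fragments:
  1–115 → 115 bp
  116–122 → 7 bp
  123–262 → 140 bp
Sorted largest to smallest: 140, 115, 7 bp.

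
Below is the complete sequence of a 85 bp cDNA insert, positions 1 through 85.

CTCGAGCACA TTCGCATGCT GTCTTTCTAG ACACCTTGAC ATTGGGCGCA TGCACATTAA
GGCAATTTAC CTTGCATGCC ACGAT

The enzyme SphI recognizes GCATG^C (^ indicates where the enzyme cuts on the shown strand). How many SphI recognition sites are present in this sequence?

GCATGC occurs starting at positions 14, 48, 74.
SphI cuts at 3 sites.

3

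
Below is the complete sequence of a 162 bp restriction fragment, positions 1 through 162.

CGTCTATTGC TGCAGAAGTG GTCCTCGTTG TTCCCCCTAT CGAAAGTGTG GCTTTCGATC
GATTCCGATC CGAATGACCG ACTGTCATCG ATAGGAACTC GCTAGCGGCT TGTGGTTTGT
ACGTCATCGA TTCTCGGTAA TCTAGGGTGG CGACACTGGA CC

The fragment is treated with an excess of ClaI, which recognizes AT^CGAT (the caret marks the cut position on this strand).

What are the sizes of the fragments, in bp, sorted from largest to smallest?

ClaI sites (ATCGAT) start at positions 58, 87, 126.
ClaI cuts after base 2 of each site, so after positions 59, 88, 127.
Linear molecule, 3 cuts → 4 fragments:
  1–59 → 59 bp
  60–88 → 29 bp
  89–127 → 39 bp
  128–162 → 35 bp
Sorted largest to smallest: 59, 39, 35, 29 bp.

59, 39, 35, 29 bp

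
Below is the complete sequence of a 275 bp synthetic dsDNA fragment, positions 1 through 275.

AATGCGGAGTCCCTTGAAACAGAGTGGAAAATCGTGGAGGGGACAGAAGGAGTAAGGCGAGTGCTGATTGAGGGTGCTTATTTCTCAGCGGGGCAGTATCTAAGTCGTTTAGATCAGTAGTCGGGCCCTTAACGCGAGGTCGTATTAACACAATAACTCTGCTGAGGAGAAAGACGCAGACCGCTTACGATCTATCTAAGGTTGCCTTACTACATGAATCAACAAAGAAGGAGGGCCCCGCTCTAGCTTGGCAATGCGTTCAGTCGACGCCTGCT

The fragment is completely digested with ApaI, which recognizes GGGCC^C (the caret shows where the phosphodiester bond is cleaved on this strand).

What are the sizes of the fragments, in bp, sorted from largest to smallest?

ApaI sites (GGGCCC) start at positions 123, 233.
ApaI cuts after base 5 of each site (before the last base), so after positions 127, 237.
Linear molecule, 2 cuts → 3 fragments:
  1–127 → 127 bp
  128–237 → 110 bp
  238–275 → 38 bp
Sorted largest to smallest: 127, 110, 38 bp.

127, 110, 38 bp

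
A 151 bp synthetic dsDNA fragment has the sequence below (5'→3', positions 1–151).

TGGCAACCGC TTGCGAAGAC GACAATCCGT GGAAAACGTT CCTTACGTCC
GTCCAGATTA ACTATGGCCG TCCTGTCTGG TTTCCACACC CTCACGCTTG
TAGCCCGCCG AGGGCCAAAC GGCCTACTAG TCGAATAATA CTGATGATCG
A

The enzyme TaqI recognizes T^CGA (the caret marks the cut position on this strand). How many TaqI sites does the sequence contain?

TCGA occurs starting at positions 131, 148.
TaqI cuts at 2 sites.

2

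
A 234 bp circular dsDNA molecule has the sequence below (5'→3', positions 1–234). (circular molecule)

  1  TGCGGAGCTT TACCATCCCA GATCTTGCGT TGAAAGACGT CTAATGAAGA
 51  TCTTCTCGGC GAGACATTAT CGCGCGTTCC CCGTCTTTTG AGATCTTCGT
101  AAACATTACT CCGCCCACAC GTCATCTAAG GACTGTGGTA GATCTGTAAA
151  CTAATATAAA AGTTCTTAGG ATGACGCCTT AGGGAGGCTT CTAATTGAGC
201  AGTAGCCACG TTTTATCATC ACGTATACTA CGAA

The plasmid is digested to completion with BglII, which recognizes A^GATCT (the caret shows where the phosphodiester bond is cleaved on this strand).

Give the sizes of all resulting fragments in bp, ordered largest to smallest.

114, 49, 43, 28 bp

BglII sites (AGATCT) start at positions 20, 48, 91, 140.
BglII cuts after the first base of each site, so after positions 20, 48, 91, 140.
Circular molecule, 4 cuts → 4 fragments:
  21–48 → 28 bp
  49–91 → 43 bp
  92–140 → 49 bp
  141–234 then 1–20 → 94 + 20 = 114 bp
Sorted largest to smallest: 114, 49, 43, 28 bp.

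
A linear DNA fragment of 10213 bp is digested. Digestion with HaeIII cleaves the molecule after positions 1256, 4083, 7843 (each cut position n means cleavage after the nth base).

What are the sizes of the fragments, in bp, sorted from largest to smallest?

Linear molecule, 3 cuts → 4 fragments:
  1256 − 0 = 1256 bp
  4083 − 1256 = 2827 bp
  7843 − 4083 = 3760 bp
  10213 − 7843 = 2370 bp
Sorted largest to smallest: 3760, 2827, 2370, 1256 bp.

3760, 2827, 2370, 1256 bp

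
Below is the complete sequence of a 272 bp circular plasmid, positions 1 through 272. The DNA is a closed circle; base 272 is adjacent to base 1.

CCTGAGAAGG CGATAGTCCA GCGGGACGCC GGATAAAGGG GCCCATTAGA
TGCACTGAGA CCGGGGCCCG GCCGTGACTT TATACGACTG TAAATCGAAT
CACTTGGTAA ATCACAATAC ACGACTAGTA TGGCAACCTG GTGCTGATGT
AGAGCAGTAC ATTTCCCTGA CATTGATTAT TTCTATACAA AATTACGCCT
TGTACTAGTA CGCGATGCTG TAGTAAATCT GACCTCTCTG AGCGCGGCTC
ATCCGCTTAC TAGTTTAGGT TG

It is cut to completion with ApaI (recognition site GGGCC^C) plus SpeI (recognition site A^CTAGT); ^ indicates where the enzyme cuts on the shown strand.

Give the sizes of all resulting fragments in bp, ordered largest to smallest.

80, 56, 56, 55, 25 bp

ApaI sites (GGGCCC) start at positions 39, 64.
ApaI cuts after base 5 of each site (before the last base), so after positions 43, 68.
SpeI sites (ACTAGT) start at positions 124, 204, 259.
SpeI cuts after the first base of each site, so after positions 124, 204, 259.
Combined cut positions: 43, 68, 124, 204, 259.
Circular molecule, 5 cuts → 5 fragments:
  44–68 → 25 bp
  69–124 → 56 bp
  125–204 → 80 bp
  205–259 → 55 bp
  260–272 then 1–43 → 13 + 43 = 56 bp
Sorted largest to smallest: 80, 56, 56, 55, 25 bp.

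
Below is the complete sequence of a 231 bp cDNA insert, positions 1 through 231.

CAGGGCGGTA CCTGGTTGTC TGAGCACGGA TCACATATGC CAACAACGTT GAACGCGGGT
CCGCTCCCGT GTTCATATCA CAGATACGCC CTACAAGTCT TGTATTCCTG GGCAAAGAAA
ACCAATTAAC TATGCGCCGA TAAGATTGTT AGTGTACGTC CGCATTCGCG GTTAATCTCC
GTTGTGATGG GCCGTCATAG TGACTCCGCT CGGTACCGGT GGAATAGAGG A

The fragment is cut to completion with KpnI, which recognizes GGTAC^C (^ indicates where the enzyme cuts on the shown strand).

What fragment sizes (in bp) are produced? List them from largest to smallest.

205, 15, 11 bp

KpnI sites (GGTACC) start at positions 7, 212.
KpnI cuts after base 5 of each site (before the last base), so after positions 11, 216.
Linear molecule, 2 cuts → 3 fragments:
  1–11 → 11 bp
  12–216 → 205 bp
  217–231 → 15 bp
Sorted largest to smallest: 205, 15, 11 bp.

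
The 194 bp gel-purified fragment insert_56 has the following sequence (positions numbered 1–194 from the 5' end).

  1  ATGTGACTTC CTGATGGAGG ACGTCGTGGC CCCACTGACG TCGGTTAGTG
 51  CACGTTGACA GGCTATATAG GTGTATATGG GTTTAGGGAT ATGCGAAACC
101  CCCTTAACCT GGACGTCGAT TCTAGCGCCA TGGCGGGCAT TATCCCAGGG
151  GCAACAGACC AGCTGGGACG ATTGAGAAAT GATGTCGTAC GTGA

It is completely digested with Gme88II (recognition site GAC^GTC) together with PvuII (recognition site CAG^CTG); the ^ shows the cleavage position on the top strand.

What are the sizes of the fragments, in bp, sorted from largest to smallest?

Gme88II sites (GACGTC) start at positions 20, 37, 112.
Gme88II cuts after base 3 of each site, so after positions 22, 39, 114.
The PvuII site (CAGCTG) starts at position 160.
PvuII cuts after base 3 of each site, so after position 162.
Combined cut positions: 22, 39, 114, 162.
Linear molecule, 4 cuts → 5 fragments:
  1–22 → 22 bp
  23–39 → 17 bp
  40–114 → 75 bp
  115–162 → 48 bp
  163–194 → 32 bp
Sorted largest to smallest: 75, 48, 32, 22, 17 bp.

75, 48, 32, 22, 17 bp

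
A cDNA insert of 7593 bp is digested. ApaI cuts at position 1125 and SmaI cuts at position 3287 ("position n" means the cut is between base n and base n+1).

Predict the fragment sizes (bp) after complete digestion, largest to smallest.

4306, 2162, 1125 bp

Combined cut positions (sorted): 1125, 3287.
Linear molecule, 2 cuts → 3 fragments:
  1125 − 0 = 1125 bp
  3287 − 1125 = 2162 bp
  7593 − 3287 = 4306 bp
Sorted largest to smallest: 4306, 2162, 1125 bp.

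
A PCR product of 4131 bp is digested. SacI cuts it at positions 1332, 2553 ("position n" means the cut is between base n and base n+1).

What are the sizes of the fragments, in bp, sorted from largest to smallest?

1578, 1332, 1221 bp

Linear molecule, 2 cuts → 3 fragments:
  1332 − 0 = 1332 bp
  2553 − 1332 = 1221 bp
  4131 − 2553 = 1578 bp
Sorted largest to smallest: 1578, 1332, 1221 bp.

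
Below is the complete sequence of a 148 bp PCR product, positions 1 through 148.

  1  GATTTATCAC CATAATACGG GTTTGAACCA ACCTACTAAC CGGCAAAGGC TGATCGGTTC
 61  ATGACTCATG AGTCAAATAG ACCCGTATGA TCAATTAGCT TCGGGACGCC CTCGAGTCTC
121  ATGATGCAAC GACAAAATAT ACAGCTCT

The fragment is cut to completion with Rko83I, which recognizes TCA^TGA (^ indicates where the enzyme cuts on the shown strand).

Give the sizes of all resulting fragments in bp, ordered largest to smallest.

61, 53, 27, 7 bp

Rko83I sites (TCATGA) start at positions 59, 66, 119.
Rko83I cuts after base 3 of each site, so after positions 61, 68, 121.
Linear molecule, 3 cuts → 4 fragments:
  1–61 → 61 bp
  62–68 → 7 bp
  69–121 → 53 bp
  122–148 → 27 bp
Sorted largest to smallest: 61, 53, 27, 7 bp.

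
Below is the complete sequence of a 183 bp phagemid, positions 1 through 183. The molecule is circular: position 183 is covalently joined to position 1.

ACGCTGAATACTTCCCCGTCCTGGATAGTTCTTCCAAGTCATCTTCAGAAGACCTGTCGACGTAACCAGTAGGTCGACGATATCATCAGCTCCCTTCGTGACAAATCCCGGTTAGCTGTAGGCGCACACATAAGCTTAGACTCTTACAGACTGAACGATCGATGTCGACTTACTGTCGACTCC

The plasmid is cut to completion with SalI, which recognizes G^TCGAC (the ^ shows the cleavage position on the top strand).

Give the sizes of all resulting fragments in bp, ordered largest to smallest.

91, 64, 17, 11 bp

SalI sites (GTCGAC) start at positions 56, 73, 164, 175.
SalI cuts after the first base of each site, so after positions 56, 73, 164, 175.
Circular molecule, 4 cuts → 4 fragments:
  57–73 → 17 bp
  74–164 → 91 bp
  165–175 → 11 bp
  176–183 then 1–56 → 8 + 56 = 64 bp
Sorted largest to smallest: 91, 64, 17, 11 bp.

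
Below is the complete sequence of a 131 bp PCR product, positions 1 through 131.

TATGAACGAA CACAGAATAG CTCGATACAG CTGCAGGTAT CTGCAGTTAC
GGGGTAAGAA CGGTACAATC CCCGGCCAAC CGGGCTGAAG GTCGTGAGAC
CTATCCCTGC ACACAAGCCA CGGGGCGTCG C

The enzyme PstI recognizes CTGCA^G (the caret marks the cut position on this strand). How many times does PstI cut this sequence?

2

CTGCAG occurs starting at positions 31, 41.
PstI cuts at 2 sites.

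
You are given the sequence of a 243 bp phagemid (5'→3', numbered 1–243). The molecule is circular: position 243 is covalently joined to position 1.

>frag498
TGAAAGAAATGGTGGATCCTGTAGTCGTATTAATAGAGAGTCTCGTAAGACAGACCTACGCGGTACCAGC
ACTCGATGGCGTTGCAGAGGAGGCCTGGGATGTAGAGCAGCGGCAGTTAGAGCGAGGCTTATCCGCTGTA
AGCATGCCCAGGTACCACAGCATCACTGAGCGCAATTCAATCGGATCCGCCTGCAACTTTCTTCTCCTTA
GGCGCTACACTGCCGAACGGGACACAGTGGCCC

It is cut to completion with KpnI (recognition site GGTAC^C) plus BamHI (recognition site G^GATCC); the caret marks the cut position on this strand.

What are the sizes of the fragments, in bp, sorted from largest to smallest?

89, 74, 52, 28 bp

KpnI sites (GGTACC) start at positions 62, 151.
KpnI cuts after base 5 of each site (before the last base), so after positions 66, 155.
BamHI sites (GGATCC) start at positions 14, 183.
BamHI cuts after the first base of each site, so after positions 14, 183.
Combined cut positions: 14, 66, 155, 183.
Circular molecule, 4 cuts → 4 fragments:
  15–66 → 52 bp
  67–155 → 89 bp
  156–183 → 28 bp
  184–243 then 1–14 → 60 + 14 = 74 bp
Sorted largest to smallest: 89, 74, 52, 28 bp.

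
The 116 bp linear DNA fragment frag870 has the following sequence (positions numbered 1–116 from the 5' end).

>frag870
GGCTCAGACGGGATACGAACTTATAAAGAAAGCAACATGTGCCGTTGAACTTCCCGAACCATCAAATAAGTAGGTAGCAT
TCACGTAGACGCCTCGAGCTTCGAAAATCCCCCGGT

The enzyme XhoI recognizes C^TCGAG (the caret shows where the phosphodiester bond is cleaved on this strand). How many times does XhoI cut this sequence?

CTCGAG occurs starting at position 93.
XhoI cuts at 1 site.

1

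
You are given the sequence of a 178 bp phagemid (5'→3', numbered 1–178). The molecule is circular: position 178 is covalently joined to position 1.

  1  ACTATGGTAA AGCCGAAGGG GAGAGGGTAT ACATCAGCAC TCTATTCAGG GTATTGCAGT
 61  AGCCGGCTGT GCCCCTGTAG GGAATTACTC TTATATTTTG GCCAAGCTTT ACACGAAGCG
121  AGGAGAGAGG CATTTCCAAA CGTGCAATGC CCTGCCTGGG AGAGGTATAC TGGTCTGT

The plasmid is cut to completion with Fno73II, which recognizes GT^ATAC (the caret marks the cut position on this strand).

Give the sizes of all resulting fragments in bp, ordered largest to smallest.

138, 40 bp

Fno73II sites (GTATAC) start at positions 27, 165.
Fno73II cuts after base 2 of each site, so after positions 28, 166.
Circular molecule, 2 cuts → 2 fragments:
  29–166 → 138 bp
  167–178 then 1–28 → 12 + 28 = 40 bp
Sorted largest to smallest: 138, 40 bp.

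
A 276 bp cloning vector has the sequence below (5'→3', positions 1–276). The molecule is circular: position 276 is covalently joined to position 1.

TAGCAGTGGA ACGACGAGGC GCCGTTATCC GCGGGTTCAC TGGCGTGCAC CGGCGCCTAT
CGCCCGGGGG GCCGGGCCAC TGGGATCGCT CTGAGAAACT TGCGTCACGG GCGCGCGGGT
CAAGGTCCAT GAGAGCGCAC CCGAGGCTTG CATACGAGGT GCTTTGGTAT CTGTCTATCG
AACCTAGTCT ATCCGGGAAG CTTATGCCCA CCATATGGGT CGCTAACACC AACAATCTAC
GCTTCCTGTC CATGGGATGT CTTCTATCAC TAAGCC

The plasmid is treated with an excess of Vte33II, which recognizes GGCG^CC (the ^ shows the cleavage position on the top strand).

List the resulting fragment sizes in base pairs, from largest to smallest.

242, 34 bp

Vte33II sites (GGCGCC) start at positions 18, 52.
Vte33II cuts after base 4 of each site, so after positions 21, 55.
Circular molecule, 2 cuts → 2 fragments:
  22–55 → 34 bp
  56–276 then 1–21 → 221 + 21 = 242 bp
Sorted largest to smallest: 242, 34 bp.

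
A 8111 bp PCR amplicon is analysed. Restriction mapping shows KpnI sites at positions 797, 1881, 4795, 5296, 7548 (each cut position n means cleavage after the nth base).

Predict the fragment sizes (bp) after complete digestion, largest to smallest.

Linear molecule, 5 cuts → 6 fragments:
  797 − 0 = 797 bp
  1881 − 797 = 1084 bp
  4795 − 1881 = 2914 bp
  5296 − 4795 = 501 bp
  7548 − 5296 = 2252 bp
  8111 − 7548 = 563 bp
Sorted largest to smallest: 2914, 2252, 1084, 797, 563, 501 bp.

2914, 2252, 1084, 797, 563, 501 bp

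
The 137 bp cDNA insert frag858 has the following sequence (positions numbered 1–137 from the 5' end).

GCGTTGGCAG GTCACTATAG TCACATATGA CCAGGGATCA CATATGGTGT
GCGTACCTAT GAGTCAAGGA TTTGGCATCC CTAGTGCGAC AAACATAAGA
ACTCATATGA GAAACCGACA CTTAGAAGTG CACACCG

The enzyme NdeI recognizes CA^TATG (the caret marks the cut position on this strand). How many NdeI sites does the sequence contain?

CATATG occurs starting at positions 24, 41, 104.
NdeI cuts at 3 sites.

3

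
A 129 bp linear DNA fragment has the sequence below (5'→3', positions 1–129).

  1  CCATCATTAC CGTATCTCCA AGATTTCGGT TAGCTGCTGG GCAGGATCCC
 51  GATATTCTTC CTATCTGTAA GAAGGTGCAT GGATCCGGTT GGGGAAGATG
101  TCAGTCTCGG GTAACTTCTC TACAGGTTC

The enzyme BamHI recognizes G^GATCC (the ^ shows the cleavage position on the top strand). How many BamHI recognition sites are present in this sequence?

2

GGATCC occurs starting at positions 44, 81.
BamHI cuts at 2 sites.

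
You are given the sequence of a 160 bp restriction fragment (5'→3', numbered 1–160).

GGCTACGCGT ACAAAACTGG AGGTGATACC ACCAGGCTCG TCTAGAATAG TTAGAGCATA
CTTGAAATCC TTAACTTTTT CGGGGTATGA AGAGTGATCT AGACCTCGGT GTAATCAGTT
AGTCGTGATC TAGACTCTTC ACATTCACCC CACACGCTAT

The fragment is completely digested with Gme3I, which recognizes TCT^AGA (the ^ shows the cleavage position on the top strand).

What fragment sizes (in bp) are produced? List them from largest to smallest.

Gme3I sites (TCTAGA) start at positions 41, 98, 129.
Gme3I cuts after base 3 of each site, so after positions 43, 100, 131.
Linear molecule, 3 cuts → 4 fragments:
  1–43 → 43 bp
  44–100 → 57 bp
  101–131 → 31 bp
  132–160 → 29 bp
Sorted largest to smallest: 57, 43, 31, 29 bp.

57, 43, 31, 29 bp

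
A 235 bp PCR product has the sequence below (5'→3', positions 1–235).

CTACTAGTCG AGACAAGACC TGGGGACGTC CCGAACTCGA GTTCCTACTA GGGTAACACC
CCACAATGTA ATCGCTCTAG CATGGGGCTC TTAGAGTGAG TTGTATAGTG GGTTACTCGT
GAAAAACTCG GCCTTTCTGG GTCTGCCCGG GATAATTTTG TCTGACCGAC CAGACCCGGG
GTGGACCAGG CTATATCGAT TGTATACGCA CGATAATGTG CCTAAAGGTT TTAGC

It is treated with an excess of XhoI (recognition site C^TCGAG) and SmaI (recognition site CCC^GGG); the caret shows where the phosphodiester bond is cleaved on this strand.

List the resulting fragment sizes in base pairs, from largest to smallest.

The XhoI site (CTCGAG) starts at position 36.
XhoI cuts after the first base of each site, so after position 36.
SmaI sites (CCCGGG) start at positions 146, 175.
SmaI cuts after base 3 of each site, so after positions 148, 177.
Combined cut positions: 36, 148, 177.
Linear molecule, 3 cuts → 4 fragments:
  1–36 → 36 bp
  37–148 → 112 bp
  149–177 → 29 bp
  178–235 → 58 bp
Sorted largest to smallest: 112, 58, 36, 29 bp.

112, 58, 36, 29 bp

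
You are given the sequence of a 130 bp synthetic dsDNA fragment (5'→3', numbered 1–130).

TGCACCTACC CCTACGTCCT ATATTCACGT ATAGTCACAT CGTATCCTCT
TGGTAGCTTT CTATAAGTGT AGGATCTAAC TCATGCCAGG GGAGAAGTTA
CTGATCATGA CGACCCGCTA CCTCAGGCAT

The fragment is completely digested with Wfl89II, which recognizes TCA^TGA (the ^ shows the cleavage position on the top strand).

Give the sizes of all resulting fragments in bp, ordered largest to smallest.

107, 23 bp

The Wfl89II site (TCATGA) starts at position 105.
Wfl89II cuts after base 3 of each site, so after position 107.
Linear molecule, 1 cut → 2 fragments:
  1–107 → 107 bp
  108–130 → 23 bp
Sorted largest to smallest: 107, 23 bp.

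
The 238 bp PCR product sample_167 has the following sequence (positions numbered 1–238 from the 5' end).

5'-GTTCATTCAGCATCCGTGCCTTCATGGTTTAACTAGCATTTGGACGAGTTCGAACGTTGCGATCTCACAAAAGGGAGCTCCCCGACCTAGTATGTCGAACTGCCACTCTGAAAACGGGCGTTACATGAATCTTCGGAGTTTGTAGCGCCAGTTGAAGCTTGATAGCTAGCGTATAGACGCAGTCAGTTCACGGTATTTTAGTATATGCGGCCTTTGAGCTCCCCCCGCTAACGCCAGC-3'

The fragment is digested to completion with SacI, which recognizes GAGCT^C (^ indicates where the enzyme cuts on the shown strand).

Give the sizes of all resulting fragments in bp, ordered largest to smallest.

141, 79, 18 bp

SacI sites (GAGCTC) start at positions 75, 216.
SacI cuts after base 5 of each site (before the last base), so after positions 79, 220.
Linear molecule, 2 cuts → 3 fragments:
  1–79 → 79 bp
  80–220 → 141 bp
  221–238 → 18 bp
Sorted largest to smallest: 141, 79, 18 bp.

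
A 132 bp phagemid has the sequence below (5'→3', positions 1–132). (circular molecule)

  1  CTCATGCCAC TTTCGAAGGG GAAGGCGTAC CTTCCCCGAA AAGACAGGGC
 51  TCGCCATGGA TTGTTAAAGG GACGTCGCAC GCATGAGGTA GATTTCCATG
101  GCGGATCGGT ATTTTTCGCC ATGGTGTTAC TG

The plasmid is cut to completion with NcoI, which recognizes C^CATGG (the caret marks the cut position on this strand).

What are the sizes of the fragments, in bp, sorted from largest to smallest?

NcoI sites (CCATGG) start at positions 54, 96, 119.
NcoI cuts after the first base of each site, so after positions 54, 96, 119.
Circular molecule, 3 cuts → 3 fragments:
  55–96 → 42 bp
  97–119 → 23 bp
  120–132 then 1–54 → 13 + 54 = 67 bp
Sorted largest to smallest: 67, 42, 23 bp.

67, 42, 23 bp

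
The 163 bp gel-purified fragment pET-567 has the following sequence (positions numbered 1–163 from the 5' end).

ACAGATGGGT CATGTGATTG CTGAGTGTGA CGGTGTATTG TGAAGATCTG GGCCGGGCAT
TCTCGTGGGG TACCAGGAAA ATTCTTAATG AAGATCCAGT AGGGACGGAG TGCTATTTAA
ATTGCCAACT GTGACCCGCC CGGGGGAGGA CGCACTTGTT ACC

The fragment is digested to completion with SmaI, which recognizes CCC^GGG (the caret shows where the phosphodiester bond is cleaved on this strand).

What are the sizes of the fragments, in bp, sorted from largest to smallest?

141, 22 bp

The SmaI site (CCCGGG) starts at position 139.
SmaI cuts after base 3 of each site, so after position 141.
Linear molecule, 1 cut → 2 fragments:
  1–141 → 141 bp
  142–163 → 22 bp
Sorted largest to smallest: 141, 22 bp.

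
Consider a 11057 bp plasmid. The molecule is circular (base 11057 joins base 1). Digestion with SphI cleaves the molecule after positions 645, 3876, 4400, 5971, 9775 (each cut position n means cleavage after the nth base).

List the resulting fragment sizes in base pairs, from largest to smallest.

3804, 3231, 1927, 1571, 524 bp

Circular molecule, 5 cuts → 5 fragments:
  3876 − 645 = 3231 bp
  4400 − 3876 = 524 bp
  5971 − 4400 = 1571 bp
  9775 − 5971 = 3804 bp
  wrap: 11057 − 9775 + 645 = 1927 bp
Sorted largest to smallest: 3804, 3231, 1927, 1571, 524 bp.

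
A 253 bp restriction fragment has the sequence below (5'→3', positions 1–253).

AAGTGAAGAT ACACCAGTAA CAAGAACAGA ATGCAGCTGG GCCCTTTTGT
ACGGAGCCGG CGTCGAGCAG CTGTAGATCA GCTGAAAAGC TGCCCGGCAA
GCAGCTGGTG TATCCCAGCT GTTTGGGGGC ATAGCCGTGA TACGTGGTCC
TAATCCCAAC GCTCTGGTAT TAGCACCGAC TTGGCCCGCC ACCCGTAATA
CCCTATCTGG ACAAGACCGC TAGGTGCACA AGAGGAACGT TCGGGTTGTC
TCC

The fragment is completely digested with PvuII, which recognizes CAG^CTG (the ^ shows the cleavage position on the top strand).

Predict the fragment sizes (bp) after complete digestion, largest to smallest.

PvuII sites (CAGCTG) start at positions 34, 68, 79, 102, 116.
PvuII cuts after base 3 of each site, so after positions 36, 70, 81, 104, 118.
Linear molecule, 5 cuts → 6 fragments:
  1–36 → 36 bp
  37–70 → 34 bp
  71–81 → 11 bp
  82–104 → 23 bp
  105–118 → 14 bp
  119–253 → 135 bp
Sorted largest to smallest: 135, 36, 34, 23, 14, 11 bp.

135, 36, 34, 23, 14, 11 bp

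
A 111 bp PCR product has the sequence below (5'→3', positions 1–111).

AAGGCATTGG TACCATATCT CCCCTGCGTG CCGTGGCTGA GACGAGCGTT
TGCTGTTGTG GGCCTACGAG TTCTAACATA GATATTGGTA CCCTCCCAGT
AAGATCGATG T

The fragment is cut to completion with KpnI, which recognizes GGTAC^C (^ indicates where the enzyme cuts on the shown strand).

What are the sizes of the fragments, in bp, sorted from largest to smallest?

78, 20, 13 bp

KpnI sites (GGTACC) start at positions 9, 87.
KpnI cuts after base 5 of each site (before the last base), so after positions 13, 91.
Linear molecule, 2 cuts → 3 fragments:
  1–13 → 13 bp
  14–91 → 78 bp
  92–111 → 20 bp
Sorted largest to smallest: 78, 20, 13 bp.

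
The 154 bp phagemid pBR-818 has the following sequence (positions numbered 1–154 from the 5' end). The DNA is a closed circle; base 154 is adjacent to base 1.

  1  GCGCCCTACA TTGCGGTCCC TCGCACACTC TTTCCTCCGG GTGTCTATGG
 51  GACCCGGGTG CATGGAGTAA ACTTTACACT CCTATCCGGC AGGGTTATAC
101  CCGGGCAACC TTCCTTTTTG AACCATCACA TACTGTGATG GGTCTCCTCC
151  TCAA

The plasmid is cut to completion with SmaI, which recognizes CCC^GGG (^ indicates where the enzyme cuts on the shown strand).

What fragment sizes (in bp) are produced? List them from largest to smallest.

SmaI sites (CCCGGG) start at positions 53, 100.
SmaI cuts after base 3 of each site, so after positions 55, 102.
Circular molecule, 2 cuts → 2 fragments:
  56–102 → 47 bp
  103–154 then 1–55 → 52 + 55 = 107 bp
Sorted largest to smallest: 107, 47 bp.

107, 47 bp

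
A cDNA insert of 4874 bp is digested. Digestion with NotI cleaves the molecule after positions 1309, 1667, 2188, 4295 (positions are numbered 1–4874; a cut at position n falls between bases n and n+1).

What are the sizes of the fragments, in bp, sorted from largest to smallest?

Linear molecule, 4 cuts → 5 fragments:
  1309 − 0 = 1309 bp
  1667 − 1309 = 358 bp
  2188 − 1667 = 521 bp
  4295 − 2188 = 2107 bp
  4874 − 4295 = 579 bp
Sorted largest to smallest: 2107, 1309, 579, 521, 358 bp.

2107, 1309, 579, 521, 358 bp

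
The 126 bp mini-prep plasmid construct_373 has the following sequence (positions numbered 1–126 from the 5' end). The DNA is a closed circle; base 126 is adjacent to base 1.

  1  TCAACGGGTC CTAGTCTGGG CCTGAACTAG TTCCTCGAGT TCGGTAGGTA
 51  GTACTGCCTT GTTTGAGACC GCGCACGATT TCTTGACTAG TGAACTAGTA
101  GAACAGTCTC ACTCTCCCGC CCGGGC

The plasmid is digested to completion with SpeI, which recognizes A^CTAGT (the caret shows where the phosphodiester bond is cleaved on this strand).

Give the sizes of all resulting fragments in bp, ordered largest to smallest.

SpeI sites (ACTAGT) start at positions 26, 86, 94.
SpeI cuts after the first base of each site, so after positions 26, 86, 94.
Circular molecule, 3 cuts → 3 fragments:
  27–86 → 60 bp
  87–94 → 8 bp
  95–126 then 1–26 → 32 + 26 = 58 bp
Sorted largest to smallest: 60, 58, 8 bp.

60, 58, 8 bp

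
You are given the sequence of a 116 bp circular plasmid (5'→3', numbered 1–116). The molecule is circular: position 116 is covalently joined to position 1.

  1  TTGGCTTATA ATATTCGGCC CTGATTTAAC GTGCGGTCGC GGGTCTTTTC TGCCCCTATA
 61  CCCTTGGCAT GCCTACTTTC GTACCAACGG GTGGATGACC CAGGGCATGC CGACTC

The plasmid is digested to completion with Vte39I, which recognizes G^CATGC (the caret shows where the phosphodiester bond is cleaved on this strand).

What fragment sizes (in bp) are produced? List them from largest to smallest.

Vte39I sites (GCATGC) start at positions 67, 105.
Vte39I cuts after the first base of each site, so after positions 67, 105.
Circular molecule, 2 cuts → 2 fragments:
  68–105 → 38 bp
  106–116 then 1–67 → 11 + 67 = 78 bp
Sorted largest to smallest: 78, 38 bp.

78, 38 bp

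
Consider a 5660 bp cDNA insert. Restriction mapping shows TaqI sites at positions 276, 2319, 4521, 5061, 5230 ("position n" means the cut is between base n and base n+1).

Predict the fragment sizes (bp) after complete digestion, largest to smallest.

Linear molecule, 5 cuts → 6 fragments:
  276 − 0 = 276 bp
  2319 − 276 = 2043 bp
  4521 − 2319 = 2202 bp
  5061 − 4521 = 540 bp
  5230 − 5061 = 169 bp
  5660 − 5230 = 430 bp
Sorted largest to smallest: 2202, 2043, 540, 430, 276, 169 bp.

2202, 2043, 540, 430, 276, 169 bp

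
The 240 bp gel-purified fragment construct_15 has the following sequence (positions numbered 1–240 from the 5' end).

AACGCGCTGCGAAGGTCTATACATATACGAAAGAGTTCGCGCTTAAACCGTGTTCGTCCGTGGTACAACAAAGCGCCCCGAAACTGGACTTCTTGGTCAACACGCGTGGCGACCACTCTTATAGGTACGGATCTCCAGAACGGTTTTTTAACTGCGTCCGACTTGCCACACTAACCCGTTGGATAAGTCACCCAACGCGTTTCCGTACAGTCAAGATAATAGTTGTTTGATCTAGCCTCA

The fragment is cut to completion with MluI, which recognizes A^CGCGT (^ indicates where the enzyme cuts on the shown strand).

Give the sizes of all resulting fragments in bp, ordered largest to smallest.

MluI sites (ACGCGT) start at positions 102, 195.
MluI cuts after the first base of each site, so after positions 102, 195.
Linear molecule, 2 cuts → 3 fragments:
  1–102 → 102 bp
  103–195 → 93 bp
  196–240 → 45 bp
Sorted largest to smallest: 102, 93, 45 bp.

102, 93, 45 bp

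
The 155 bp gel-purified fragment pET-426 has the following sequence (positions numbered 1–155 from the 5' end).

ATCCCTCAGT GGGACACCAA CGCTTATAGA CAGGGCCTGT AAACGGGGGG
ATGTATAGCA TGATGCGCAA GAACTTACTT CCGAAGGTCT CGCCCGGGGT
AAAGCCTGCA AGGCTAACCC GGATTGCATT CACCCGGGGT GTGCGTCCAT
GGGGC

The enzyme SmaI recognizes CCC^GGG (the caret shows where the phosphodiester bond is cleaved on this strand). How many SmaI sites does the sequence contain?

CCCGGG occurs starting at positions 93, 133.
SmaI cuts at 2 sites.

2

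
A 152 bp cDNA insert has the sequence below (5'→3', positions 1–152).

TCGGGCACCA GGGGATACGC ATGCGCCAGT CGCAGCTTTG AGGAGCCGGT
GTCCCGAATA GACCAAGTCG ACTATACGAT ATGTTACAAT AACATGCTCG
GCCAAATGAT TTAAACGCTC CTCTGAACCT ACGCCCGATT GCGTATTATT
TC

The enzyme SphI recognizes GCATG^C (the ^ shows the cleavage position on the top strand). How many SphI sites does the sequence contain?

GCATGC occurs starting at position 19.
SphI cuts at 1 site.

1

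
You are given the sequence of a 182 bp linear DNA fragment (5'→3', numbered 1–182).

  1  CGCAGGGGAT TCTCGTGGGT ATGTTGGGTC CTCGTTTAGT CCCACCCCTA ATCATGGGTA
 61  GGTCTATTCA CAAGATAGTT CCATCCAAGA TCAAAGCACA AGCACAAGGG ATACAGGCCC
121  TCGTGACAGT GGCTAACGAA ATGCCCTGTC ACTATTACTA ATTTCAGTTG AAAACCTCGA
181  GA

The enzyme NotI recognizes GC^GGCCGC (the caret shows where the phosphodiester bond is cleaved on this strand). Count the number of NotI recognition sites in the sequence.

0

No occurrence of GCGGCCGC is present in the sequence.
NotI does not cut: 0 sites.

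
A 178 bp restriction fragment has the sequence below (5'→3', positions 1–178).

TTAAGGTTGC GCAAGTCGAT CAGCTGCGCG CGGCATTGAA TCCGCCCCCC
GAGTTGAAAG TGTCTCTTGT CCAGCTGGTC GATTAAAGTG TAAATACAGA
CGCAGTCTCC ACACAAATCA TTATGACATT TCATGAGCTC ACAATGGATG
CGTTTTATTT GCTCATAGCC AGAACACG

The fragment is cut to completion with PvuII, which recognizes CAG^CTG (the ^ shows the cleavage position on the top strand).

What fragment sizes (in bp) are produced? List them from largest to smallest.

104, 51, 23 bp

PvuII sites (CAGCTG) start at positions 21, 72.
PvuII cuts after base 3 of each site, so after positions 23, 74.
Linear molecule, 2 cuts → 3 fragments:
  1–23 → 23 bp
  24–74 → 51 bp
  75–178 → 104 bp
Sorted largest to smallest: 104, 51, 23 bp.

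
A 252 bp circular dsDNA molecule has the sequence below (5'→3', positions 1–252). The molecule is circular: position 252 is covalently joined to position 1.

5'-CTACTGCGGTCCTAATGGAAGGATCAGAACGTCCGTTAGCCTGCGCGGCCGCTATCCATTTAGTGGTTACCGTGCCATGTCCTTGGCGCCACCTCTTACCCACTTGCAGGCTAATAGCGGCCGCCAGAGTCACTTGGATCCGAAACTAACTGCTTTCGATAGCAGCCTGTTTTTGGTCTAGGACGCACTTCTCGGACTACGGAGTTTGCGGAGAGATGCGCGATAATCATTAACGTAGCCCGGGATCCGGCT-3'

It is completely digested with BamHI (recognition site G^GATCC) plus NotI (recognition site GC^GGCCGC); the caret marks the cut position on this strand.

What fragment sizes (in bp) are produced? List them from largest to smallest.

BamHI sites (GGATCC) start at positions 136, 243.
BamHI cuts after the first base of each site, so after positions 136, 243.
NotI sites (GCGGCCGC) start at positions 45, 117.
NotI cuts after base 2 of each site, so after positions 46, 118.
Combined cut positions: 46, 118, 136, 243.
Circular molecule, 4 cuts → 4 fragments:
  47–118 → 72 bp
  119–136 → 18 bp
  137–243 → 107 bp
  244–252 then 1–46 → 9 + 46 = 55 bp
Sorted largest to smallest: 107, 72, 55, 18 bp.

107, 72, 55, 18 bp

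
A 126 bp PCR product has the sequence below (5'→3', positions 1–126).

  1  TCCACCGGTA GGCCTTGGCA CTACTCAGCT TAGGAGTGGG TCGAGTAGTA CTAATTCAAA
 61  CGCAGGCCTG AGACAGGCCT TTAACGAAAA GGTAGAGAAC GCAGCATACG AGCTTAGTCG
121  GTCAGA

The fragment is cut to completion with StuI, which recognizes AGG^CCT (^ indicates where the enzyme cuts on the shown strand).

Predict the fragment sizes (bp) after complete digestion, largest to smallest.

54, 49, 12, 11 bp

StuI sites (AGGCCT) start at positions 10, 64, 75.
StuI cuts after base 3 of each site, so after positions 12, 66, 77.
Linear molecule, 3 cuts → 4 fragments:
  1–12 → 12 bp
  13–66 → 54 bp
  67–77 → 11 bp
  78–126 → 49 bp
Sorted largest to smallest: 54, 49, 12, 11 bp.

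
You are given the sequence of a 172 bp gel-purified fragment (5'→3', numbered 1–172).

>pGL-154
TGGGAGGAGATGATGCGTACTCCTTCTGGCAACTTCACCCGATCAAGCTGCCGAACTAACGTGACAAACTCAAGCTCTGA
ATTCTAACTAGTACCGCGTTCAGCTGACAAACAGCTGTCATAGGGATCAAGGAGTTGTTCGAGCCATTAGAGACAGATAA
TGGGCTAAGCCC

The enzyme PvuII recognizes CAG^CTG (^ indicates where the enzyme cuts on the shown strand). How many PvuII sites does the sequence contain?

2

CAGCTG occurs starting at positions 101, 112.
PvuII cuts at 2 sites.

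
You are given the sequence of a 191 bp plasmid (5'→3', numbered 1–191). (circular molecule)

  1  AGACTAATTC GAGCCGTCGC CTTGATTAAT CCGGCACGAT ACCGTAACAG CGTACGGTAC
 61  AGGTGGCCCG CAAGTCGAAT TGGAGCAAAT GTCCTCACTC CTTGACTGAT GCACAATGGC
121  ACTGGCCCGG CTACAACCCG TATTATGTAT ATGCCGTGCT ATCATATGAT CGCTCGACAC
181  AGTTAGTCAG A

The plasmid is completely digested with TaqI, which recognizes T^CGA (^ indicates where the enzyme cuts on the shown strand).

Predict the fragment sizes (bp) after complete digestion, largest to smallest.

99, 66, 26 bp

TaqI sites (TCGA) start at positions 9, 75, 174.
TaqI cuts after the first base of each site, so after positions 9, 75, 174.
Circular molecule, 3 cuts → 3 fragments:
  10–75 → 66 bp
  76–174 → 99 bp
  175–191 then 1–9 → 17 + 9 = 26 bp
Sorted largest to smallest: 99, 66, 26 bp.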